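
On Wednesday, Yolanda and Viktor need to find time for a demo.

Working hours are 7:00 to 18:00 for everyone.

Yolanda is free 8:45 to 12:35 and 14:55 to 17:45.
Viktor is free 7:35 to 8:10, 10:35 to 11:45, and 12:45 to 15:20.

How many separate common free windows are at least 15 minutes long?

2

Yolanda ∩ Viktor: 10:35–11:45, 14:55–15:20.
Windows ≥ 15 min: 10:35–11:45, 14:55–15:20.
That's 2 windows.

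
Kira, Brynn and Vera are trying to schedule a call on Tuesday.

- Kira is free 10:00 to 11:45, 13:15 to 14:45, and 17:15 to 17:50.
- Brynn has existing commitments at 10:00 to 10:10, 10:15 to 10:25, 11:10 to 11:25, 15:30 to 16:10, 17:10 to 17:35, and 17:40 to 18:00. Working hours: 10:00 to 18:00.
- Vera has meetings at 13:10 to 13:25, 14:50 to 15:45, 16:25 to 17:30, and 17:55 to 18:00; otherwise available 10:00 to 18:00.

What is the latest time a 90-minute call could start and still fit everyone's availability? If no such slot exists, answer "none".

none

Brynn free within 10:00–18:00: 10:10–10:15, 10:25–11:10, 11:25–15:30, 16:10–17:10, 17:35–17:40.
Vera free within 10:00–18:00: 10:00–13:10, 13:25–14:50, 15:45–16:25, 17:30–17:55.
Kira ∩ Brynn: 10:10–10:15, 10:25–11:10, 11:25–11:45, 13:15–14:45, 17:35–17:40.
Kira ∩ Brynn ∩ Vera: 10:10–10:15, 10:25–11:10, 11:25–11:45, 13:25–14:45, 17:35–17:40.
Windows ≥ 90 min: (none).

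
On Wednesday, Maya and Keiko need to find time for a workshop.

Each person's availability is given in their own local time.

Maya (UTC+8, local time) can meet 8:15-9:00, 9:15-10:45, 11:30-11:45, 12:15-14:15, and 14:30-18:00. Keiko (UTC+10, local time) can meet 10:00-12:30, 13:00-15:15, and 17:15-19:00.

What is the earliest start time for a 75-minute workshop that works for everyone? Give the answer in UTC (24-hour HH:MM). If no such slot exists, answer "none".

01:15

Maya → UTC: 00:15–01:00, 01:15–02:45, 03:30–03:45, 04:15–06:15, 06:30–10:00.
Keiko → UTC: 00:00–02:30, 03:00–05:15, 07:15–09:00.
Maya ∩ Keiko: 00:15–01:00, 01:15–02:30, 03:30–03:45, 04:15–05:15, 07:15–09:00.
Windows ≥ 75 min: 01:15–02:30, 07:15–09:00.
Earliest such window starts at 01:15.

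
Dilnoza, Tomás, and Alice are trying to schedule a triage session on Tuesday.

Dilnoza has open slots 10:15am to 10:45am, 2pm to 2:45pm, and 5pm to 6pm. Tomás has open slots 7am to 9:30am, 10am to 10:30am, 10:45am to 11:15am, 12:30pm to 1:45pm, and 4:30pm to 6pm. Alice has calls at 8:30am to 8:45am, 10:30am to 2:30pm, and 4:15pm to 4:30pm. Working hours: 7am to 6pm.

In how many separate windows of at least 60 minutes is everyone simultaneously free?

1

Alice free within 07:00–18:00: 07:00–08:30, 08:45–10:30, 14:30–16:15, 16:30–18:00.
Dilnoza ∩ Tomás: 10:15–10:30, 17:00–18:00.
Dilnoza ∩ Tomás ∩ Alice: 10:15–10:30, 17:00–18:00.
Windows ≥ 60 min: 17:00–18:00.
That's 1 window.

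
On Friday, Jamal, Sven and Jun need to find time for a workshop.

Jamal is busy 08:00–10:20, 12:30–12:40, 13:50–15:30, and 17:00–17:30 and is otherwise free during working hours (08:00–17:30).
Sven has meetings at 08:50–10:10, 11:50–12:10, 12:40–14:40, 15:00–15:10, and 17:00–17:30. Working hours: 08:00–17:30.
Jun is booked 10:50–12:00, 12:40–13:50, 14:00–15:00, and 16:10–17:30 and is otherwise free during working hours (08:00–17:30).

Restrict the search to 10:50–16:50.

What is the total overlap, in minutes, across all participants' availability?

60 minutes

Jamal free within 08:00–17:30: 10:20–12:30, 12:40–13:50, 15:30–17:00.
Sven free within 08:00–17:30: 08:00–08:50, 10:10–11:50, 12:10–12:40, 14:40–15:00, 15:10–17:00.
Jun free within 08:00–17:30: 08:00–10:50, 12:00–12:40, 13:50–14:00, 15:00–16:10.
Jamal ∩ Sven: 10:20–11:50, 12:10–12:30, 15:30–17:00.
Jamal ∩ Sven ∩ Jun: 10:20–10:50, 12:10–12:30, 15:30–16:10.
Restricted to 10:50–16:50: 12:10–12:30, 15:30–16:10.
Total common minutes: 20 + 40 = 60.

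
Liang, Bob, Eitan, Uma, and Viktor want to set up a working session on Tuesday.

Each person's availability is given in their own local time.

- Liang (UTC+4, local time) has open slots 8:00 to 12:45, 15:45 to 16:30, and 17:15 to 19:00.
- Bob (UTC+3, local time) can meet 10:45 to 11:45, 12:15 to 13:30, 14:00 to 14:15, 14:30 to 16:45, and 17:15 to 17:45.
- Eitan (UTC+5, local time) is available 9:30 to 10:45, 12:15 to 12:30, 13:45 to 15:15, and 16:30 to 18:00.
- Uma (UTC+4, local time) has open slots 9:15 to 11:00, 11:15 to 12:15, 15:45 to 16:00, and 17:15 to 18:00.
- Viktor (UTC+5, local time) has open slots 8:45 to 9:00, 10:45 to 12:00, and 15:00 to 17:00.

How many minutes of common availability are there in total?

Liang → UTC: 04:00–08:45, 11:45–12:30, 13:15–15:00.
Bob → UTC: 07:45–08:45, 09:15–10:30, 11:00–11:15, 11:30–13:45, 14:15–14:45.
Eitan → UTC: 04:30–05:45, 07:15–07:30, 08:45–10:15, 11:30–13:00.
Uma → UTC: 05:15–07:00, 07:15–08:15, 11:45–12:00, 13:15–14:00.
Viktor → UTC: 03:45–04:00, 05:45–07:00, 10:00–12:00.
Liang ∩ Bob: 07:45–08:45, 11:45–12:30, 13:15–13:45, 14:15–14:45.
Liang ∩ Bob ∩ Eitan: 11:45–12:30.
Liang ∩ Bob ∩ Eitan ∩ Uma: 11:45–12:00.
Liang ∩ Bob ∩ Eitan ∩ Uma ∩ Viktor: 11:45–12:00.
Total common minutes: 15.

15 minutes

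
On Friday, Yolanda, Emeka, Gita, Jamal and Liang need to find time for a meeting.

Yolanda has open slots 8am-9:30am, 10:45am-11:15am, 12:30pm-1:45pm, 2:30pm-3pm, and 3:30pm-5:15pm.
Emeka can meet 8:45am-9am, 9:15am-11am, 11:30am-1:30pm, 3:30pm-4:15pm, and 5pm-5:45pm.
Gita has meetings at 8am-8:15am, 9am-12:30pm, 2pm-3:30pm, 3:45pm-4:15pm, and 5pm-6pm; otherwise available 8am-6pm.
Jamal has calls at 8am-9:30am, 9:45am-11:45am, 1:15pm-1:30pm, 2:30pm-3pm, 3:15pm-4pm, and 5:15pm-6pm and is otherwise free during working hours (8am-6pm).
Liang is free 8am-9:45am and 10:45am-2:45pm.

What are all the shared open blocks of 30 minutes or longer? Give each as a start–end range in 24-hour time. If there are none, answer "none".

12:30–13:15

Gita free within 08:00–18:00: 08:15–09:00, 12:30–14:00, 15:30–15:45, 16:15–17:00.
Jamal free within 08:00–18:00: 09:30–09:45, 11:45–13:15, 13:30–14:30, 15:00–15:15, 16:00–17:15.
Yolanda ∩ Emeka: 08:45–09:00, 09:15–09:30, 10:45–11:00, 12:30–13:30, 15:30–16:15, 17:00–17:15.
Yolanda ∩ Emeka ∩ Gita: 08:45–09:00, 12:30–13:30, 15:30–15:45.
Yolanda ∩ Emeka ∩ Gita ∩ Jamal: 12:30–13:15.
Yolanda ∩ Emeka ∩ Gita ∩ Jamal ∩ Liang: 12:30–13:15.
Windows ≥ 30 min: 12:30–13:15.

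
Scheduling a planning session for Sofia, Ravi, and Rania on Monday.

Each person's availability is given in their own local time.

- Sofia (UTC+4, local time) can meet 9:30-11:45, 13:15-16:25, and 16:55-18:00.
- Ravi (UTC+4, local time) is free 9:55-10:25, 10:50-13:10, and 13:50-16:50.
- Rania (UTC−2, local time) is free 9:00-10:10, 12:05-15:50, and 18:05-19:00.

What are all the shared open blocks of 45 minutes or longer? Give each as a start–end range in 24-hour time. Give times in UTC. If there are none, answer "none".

11:00–12:10

Sofia → UTC: 05:30–07:45, 09:15–12:25, 12:55–14:00.
Ravi → UTC: 05:55–06:25, 06:50–09:10, 09:50–12:50.
Rania → UTC: 11:00–12:10, 14:05–17:50, 20:05–21:00.
Sofia ∩ Ravi: 05:55–06:25, 06:50–07:45, 09:50–12:25.
Sofia ∩ Ravi ∩ Rania: 11:00–12:10.
Windows ≥ 45 min: 11:00–12:10.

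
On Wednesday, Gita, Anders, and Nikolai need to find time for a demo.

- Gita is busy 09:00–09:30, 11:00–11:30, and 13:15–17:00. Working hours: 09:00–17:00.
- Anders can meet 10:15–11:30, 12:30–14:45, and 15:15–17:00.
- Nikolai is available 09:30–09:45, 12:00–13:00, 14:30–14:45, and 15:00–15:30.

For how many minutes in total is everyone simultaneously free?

30 minutes

Gita free within 09:00–17:00: 09:30–11:00, 11:30–13:15.
Gita ∩ Anders: 10:15–11:00, 12:30–13:15.
Gita ∩ Anders ∩ Nikolai: 12:30–13:00.
Total common minutes: 30.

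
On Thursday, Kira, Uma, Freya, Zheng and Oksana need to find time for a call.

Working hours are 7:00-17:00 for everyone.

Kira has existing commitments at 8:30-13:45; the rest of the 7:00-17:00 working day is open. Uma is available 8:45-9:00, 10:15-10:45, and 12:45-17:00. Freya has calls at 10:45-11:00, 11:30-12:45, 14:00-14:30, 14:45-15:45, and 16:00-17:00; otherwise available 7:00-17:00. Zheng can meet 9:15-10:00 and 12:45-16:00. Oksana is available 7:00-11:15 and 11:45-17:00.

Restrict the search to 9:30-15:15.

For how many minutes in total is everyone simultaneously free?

30 minutes

Kira free within 07:00–17:00: 07:00–08:30, 13:45–17:00.
Freya free within 07:00–17:00: 07:00–10:45, 11:00–11:30, 12:45–14:00, 14:30–14:45, 15:45–16:00.
Kira ∩ Uma: 13:45–17:00.
Kira ∩ Uma ∩ Freya: 13:45–14:00, 14:30–14:45, 15:45–16:00.
Kira ∩ Uma ∩ Freya ∩ Zheng: 13:45–14:00, 14:30–14:45, 15:45–16:00.
Kira ∩ Uma ∩ Freya ∩ Zheng ∩ Oksana: 13:45–14:00, 14:30–14:45, 15:45–16:00.
Restricted to 09:30–15:15: 13:45–14:00, 14:30–14:45.
Total common minutes: 15 + 15 = 30.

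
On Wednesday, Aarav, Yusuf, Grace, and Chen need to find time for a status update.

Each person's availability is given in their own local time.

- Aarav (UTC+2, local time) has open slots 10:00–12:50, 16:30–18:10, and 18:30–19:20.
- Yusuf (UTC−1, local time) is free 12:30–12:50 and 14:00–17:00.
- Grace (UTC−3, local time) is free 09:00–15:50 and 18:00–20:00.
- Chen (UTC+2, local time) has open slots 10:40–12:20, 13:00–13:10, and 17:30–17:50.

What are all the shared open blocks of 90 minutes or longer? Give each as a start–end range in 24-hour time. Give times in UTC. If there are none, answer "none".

Aarav → UTC: 08:00–10:50, 14:30–16:10, 16:30–17:20.
Yusuf → UTC: 13:30–13:50, 15:00–18:00.
Grace → UTC: 12:00–18:50, 21:00–23:00.
Chen → UTC: 08:40–10:20, 11:00–11:10, 15:30–15:50.
Aarav ∩ Yusuf: 15:00–16:10, 16:30–17:20.
Aarav ∩ Yusuf ∩ Grace: 15:00–16:10, 16:30–17:20.
Aarav ∩ Yusuf ∩ Grace ∩ Chen: 15:30–15:50.
Windows ≥ 90 min: (none).

none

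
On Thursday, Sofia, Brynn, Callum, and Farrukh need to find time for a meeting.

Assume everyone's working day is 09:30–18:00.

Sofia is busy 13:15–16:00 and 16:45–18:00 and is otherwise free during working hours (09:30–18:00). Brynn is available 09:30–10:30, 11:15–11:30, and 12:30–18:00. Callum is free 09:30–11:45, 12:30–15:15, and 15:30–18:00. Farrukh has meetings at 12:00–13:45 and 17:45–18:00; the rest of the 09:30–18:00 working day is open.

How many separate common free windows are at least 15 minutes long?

Sofia free within 09:30–18:00: 09:30–13:15, 16:00–16:45.
Farrukh free within 09:30–18:00: 09:30–12:00, 13:45–17:45.
Sofia ∩ Brynn: 09:30–10:30, 11:15–11:30, 12:30–13:15, 16:00–16:45.
Sofia ∩ Brynn ∩ Callum: 09:30–10:30, 11:15–11:30, 12:30–13:15, 16:00–16:45.
Sofia ∩ Brynn ∩ Callum ∩ Farrukh: 09:30–10:30, 11:15–11:30, 16:00–16:45.
Windows ≥ 15 min: 09:30–10:30, 11:15–11:30, 16:00–16:45.
That's 3 windows.

3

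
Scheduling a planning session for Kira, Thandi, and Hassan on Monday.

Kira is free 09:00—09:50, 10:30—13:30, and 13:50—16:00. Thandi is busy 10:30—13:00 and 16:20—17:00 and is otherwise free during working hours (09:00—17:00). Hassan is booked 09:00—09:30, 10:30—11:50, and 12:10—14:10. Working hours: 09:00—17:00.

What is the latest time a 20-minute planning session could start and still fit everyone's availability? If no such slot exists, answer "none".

15:40

Thandi free within 09:00–17:00: 09:00–10:30, 13:00–16:20.
Hassan free within 09:00–17:00: 09:30–10:30, 11:50–12:10, 14:10–17:00.
Kira ∩ Thandi: 09:00–09:50, 13:00–13:30, 13:50–16:00.
Kira ∩ Thandi ∩ Hassan: 09:30–09:50, 14:10–16:00.
Windows ≥ 20 min: 09:30–09:50, 14:10–16:00.
Latest start in the last window 14:10–16:00 is 16:00 − 20 min = 15:40.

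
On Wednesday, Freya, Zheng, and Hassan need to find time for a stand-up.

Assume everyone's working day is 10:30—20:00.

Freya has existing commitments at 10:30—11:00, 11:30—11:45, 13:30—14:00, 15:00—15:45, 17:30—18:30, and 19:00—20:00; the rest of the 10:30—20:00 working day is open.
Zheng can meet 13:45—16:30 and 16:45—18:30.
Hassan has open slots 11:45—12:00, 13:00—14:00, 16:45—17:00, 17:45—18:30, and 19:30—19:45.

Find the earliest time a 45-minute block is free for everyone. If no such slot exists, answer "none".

Freya free within 10:30–20:00: 11:00–11:30, 11:45–13:30, 14:00–15:00, 15:45–17:30, 18:30–19:00.
Freya ∩ Zheng: 14:00–15:00, 15:45–16:30, 16:45–17:30.
Freya ∩ Zheng ∩ Hassan: 16:45–17:00.
Windows ≥ 45 min: (none).

none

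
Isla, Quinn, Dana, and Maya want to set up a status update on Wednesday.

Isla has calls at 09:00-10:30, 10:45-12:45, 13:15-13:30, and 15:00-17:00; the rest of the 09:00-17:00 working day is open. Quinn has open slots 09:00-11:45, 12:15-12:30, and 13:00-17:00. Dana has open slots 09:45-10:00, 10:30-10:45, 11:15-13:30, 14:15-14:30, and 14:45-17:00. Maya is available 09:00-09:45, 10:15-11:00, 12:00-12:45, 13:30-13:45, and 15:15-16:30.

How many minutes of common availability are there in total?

Isla free within 09:00–17:00: 10:30–10:45, 12:45–13:15, 13:30–15:00.
Isla ∩ Quinn: 10:30–10:45, 13:00–13:15, 13:30–15:00.
Isla ∩ Quinn ∩ Dana: 10:30–10:45, 13:00–13:15, 14:15–14:30, 14:45–15:00.
Isla ∩ Quinn ∩ Dana ∩ Maya: 10:30–10:45.
Total common minutes: 15.

15 minutes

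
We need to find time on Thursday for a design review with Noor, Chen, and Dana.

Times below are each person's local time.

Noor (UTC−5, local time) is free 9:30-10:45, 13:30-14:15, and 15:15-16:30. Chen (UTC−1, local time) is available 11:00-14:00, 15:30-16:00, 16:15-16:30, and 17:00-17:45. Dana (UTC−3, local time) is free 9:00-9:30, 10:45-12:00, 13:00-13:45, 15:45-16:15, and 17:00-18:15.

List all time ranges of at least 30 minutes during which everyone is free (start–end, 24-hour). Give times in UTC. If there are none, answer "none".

Noor → UTC: 14:30–15:45, 18:30–19:15, 20:15–21:30.
Chen → UTC: 12:00–15:00, 16:30–17:00, 17:15–17:30, 18:00–18:45.
Dana → UTC: 12:00–12:30, 13:45–15:00, 16:00–16:45, 18:45–19:15, 20:00–21:15.
Noor ∩ Chen: 14:30–15:00, 18:30–18:45.
Noor ∩ Chen ∩ Dana: 14:30–15:00.
Windows ≥ 30 min: 14:30–15:00.

14:30–15:00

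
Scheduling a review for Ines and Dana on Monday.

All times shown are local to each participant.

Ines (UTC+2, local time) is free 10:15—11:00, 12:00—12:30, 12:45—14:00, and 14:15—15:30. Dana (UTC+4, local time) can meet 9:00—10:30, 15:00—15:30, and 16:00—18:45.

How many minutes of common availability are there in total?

Ines → UTC: 08:15–09:00, 10:00–10:30, 10:45–12:00, 12:15–13:30.
Dana → UTC: 05:00–06:30, 11:00–11:30, 12:00–14:45.
Ines ∩ Dana: 11:00–11:30, 12:15–13:30.
Total common minutes: 30 + 75 = 105.

105 minutes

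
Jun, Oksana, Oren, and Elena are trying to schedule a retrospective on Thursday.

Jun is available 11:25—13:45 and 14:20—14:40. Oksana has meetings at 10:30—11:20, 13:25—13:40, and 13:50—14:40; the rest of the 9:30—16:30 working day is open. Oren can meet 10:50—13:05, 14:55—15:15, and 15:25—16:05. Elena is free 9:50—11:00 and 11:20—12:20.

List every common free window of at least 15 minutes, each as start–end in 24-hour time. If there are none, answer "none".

Oksana free within 09:30–16:30: 09:30–10:30, 11:20–13:25, 13:40–13:50, 14:40–16:30.
Jun ∩ Oksana: 11:25–13:25, 13:40–13:45.
Jun ∩ Oksana ∩ Oren: 11:25–13:05.
Jun ∩ Oksana ∩ Oren ∩ Elena: 11:25–12:20.
Windows ≥ 15 min: 11:25–12:20.

11:25–12:20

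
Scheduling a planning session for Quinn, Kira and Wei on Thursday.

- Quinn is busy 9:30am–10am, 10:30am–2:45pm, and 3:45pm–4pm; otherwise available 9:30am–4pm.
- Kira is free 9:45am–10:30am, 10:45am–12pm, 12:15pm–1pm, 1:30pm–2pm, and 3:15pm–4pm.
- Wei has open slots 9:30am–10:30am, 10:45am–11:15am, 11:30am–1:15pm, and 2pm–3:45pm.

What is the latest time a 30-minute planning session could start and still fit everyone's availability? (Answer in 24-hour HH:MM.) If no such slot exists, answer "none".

15:15

Quinn free within 09:30–16:00: 10:00–10:30, 14:45–15:45.
Quinn ∩ Kira: 10:00–10:30, 15:15–15:45.
Quinn ∩ Kira ∩ Wei: 10:00–10:30, 15:15–15:45.
Windows ≥ 30 min: 10:00–10:30, 15:15–15:45.
Latest start in the last window 15:15–15:45 is 15:45 − 30 min = 15:15.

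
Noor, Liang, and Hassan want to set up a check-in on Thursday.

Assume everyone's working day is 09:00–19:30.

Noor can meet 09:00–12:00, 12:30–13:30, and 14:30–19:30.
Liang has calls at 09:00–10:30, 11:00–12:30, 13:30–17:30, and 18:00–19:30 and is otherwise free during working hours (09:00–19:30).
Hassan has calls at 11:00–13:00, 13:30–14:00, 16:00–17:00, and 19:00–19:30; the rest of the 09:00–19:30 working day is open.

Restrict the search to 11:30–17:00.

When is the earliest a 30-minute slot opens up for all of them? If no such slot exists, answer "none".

13:00

Liang free within 09:00–19:30: 10:30–11:00, 12:30–13:30, 17:30–18:00.
Hassan free within 09:00–19:30: 09:00–11:00, 13:00–13:30, 14:00–16:00, 17:00–19:00.
Noor ∩ Liang: 10:30–11:00, 12:30–13:30, 17:30–18:00.
Noor ∩ Liang ∩ Hassan: 10:30–11:00, 13:00–13:30, 17:30–18:00.
Restricted to 11:30–17:00: 13:00–13:30.
Windows ≥ 30 min: 13:00–13:30.
Earliest such window starts at 13:00.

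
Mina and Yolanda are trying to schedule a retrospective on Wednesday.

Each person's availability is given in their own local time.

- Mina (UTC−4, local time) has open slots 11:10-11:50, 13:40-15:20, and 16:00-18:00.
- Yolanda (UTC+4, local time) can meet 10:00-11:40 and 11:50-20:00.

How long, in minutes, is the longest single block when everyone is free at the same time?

Mina → UTC: 15:10–15:50, 17:40–19:20, 20:00–22:00.
Yolanda → UTC: 06:00–07:40, 07:50–16:00.
Mina ∩ Yolanda: 15:10–15:50.
Single common window of 40 minutes.

40 minutes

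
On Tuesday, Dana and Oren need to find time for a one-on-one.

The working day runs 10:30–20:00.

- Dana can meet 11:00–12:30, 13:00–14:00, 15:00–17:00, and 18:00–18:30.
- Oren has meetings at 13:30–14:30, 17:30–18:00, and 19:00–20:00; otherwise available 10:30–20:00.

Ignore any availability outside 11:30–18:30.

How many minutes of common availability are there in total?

Oren free within 10:30–20:00: 10:30–13:30, 14:30–17:30, 18:00–19:00.
Dana ∩ Oren: 11:00–12:30, 13:00–13:30, 15:00–17:00, 18:00–18:30.
Restricted to 11:30–18:30: 11:30–12:30, 13:00–13:30, 15:00–17:00, 18:00–18:30.
Total common minutes: 60 + 30 + 120 + 30 = 240.

240 minutes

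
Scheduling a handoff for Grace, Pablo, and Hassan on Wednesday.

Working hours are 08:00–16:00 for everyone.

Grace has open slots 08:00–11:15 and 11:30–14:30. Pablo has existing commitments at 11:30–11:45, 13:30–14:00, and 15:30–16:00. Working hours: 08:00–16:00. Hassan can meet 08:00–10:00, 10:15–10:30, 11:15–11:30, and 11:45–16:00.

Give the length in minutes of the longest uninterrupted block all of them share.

Pablo free within 08:00–16:00: 08:00–11:30, 11:45–13:30, 14:00–15:30.
Grace ∩ Pablo: 08:00–11:15, 11:45–13:30, 14:00–14:30.
Grace ∩ Pablo ∩ Hassan: 08:00–10:00, 10:15–10:30, 11:45–13:30, 14:00–14:30.
Common window lengths: 120, 15, 105, 30 min; longest is 120.

120 minutes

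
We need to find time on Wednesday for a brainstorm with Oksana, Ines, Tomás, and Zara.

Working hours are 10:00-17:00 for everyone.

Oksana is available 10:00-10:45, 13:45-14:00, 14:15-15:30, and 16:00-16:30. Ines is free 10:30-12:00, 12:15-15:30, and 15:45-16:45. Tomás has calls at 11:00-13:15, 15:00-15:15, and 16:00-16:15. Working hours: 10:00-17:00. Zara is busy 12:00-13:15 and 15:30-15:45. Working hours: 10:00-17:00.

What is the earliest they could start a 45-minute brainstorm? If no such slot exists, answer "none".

Tomás free within 10:00–17:00: 10:00–11:00, 13:15–15:00, 15:15–16:00, 16:15–17:00.
Zara free within 10:00–17:00: 10:00–12:00, 13:15–15:30, 15:45–17:00.
Oksana ∩ Ines: 10:30–10:45, 13:45–14:00, 14:15–15:30, 16:00–16:30.
Oksana ∩ Ines ∩ Tomás: 10:30–10:45, 13:45–14:00, 14:15–15:00, 15:15–15:30, 16:15–16:30.
Oksana ∩ Ines ∩ Tomás ∩ Zara: 10:30–10:45, 13:45–14:00, 14:15–15:00, 15:15–15:30, 16:15–16:30.
Windows ≥ 45 min: 14:15–15:00.
Earliest such window starts at 14:15.

14:15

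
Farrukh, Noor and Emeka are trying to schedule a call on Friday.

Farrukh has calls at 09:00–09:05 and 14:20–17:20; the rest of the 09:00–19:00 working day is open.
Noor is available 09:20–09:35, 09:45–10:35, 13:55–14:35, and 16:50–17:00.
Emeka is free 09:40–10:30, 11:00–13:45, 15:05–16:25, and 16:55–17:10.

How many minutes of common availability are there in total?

Farrukh free within 09:00–19:00: 09:05–14:20, 17:20–19:00.
Farrukh ∩ Noor: 09:20–09:35, 09:45–10:35, 13:55–14:20.
Farrukh ∩ Noor ∩ Emeka: 09:45–10:30.
Total common minutes: 45.

45 minutes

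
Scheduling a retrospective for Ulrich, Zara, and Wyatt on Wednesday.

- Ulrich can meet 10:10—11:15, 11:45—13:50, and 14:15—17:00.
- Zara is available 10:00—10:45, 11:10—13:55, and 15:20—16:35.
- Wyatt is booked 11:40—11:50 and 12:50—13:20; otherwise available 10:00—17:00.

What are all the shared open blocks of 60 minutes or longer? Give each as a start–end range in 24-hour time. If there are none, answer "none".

11:50–12:50, 15:20–16:35

Wyatt free within 10:00–17:00: 10:00–11:40, 11:50–12:50, 13:20–17:00.
Ulrich ∩ Zara: 10:10–10:45, 11:10–11:15, 11:45–13:50, 15:20–16:35.
Ulrich ∩ Zara ∩ Wyatt: 10:10–10:45, 11:10–11:15, 11:50–12:50, 13:20–13:50, 15:20–16:35.
Windows ≥ 60 min: 11:50–12:50, 15:20–16:35.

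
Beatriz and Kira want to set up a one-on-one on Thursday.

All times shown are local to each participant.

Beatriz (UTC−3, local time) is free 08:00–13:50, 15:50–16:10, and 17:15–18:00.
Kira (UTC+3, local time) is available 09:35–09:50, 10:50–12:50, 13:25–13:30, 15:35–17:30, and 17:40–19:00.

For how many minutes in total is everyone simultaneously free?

195 minutes

Beatriz → UTC: 11:00–16:50, 18:50–19:10, 20:15–21:00.
Kira → UTC: 06:35–06:50, 07:50–09:50, 10:25–10:30, 12:35–14:30, 14:40–16:00.
Beatriz ∩ Kira: 12:35–14:30, 14:40–16:00.
Total common minutes: 115 + 80 = 195.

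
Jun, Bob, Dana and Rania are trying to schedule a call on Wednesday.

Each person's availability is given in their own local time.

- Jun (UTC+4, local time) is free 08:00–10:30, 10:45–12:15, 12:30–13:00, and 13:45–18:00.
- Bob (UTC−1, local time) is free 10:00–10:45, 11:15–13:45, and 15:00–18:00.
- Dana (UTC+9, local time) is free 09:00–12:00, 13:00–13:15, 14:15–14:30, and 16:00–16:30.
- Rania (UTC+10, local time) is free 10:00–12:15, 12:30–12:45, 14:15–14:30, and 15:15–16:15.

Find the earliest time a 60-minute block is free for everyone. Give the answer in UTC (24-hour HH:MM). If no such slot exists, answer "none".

none

Jun → UTC: 04:00–06:30, 06:45–08:15, 08:30–09:00, 09:45–14:00.
Bob → UTC: 11:00–11:45, 12:15–14:45, 16:00–19:00.
Dana → UTC: 00:00–03:00, 04:00–04:15, 05:15–05:30, 07:00–07:30.
Rania → UTC: 00:00–02:15, 02:30–02:45, 04:15–04:30, 05:15–06:15.
Jun ∩ Bob: 11:00–11:45, 12:15–14:00.
Jun ∩ Bob ∩ Dana: (none).
Jun ∩ Bob ∩ Dana ∩ Rania: (none).
Windows ≥ 60 min: (none).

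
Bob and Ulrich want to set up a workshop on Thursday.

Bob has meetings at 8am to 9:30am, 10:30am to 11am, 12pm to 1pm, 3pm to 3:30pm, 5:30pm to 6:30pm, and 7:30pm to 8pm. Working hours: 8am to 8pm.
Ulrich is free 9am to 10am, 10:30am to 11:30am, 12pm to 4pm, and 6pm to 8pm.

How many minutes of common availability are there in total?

270 minutes

Bob free within 08:00–20:00: 09:30–10:30, 11:00–12:00, 13:00–15:00, 15:30–17:30, 18:30–19:30.
Bob ∩ Ulrich: 09:30–10:00, 11:00–11:30, 13:00–15:00, 15:30–16:00, 18:30–19:30.
Total common minutes: 30 + 30 + 120 + 30 + 60 = 270.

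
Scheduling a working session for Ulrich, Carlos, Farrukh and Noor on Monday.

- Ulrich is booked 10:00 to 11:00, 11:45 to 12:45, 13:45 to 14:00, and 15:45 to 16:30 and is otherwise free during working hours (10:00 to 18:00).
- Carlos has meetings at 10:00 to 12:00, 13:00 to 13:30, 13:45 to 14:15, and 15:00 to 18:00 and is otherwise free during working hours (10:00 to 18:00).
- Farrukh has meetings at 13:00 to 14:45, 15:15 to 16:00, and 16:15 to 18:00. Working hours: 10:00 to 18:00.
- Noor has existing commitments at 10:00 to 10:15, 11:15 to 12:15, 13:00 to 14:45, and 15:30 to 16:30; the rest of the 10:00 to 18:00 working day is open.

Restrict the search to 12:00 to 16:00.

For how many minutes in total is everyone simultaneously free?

Ulrich free within 10:00–18:00: 11:00–11:45, 12:45–13:45, 14:00–15:45, 16:30–18:00.
Carlos free within 10:00–18:00: 12:00–13:00, 13:30–13:45, 14:15–15:00.
Farrukh free within 10:00–18:00: 10:00–13:00, 14:45–15:15, 16:00–16:15.
Noor free within 10:00–18:00: 10:15–11:15, 12:15–13:00, 14:45–15:30, 16:30–18:00.
Ulrich ∩ Carlos: 12:45–13:00, 13:30–13:45, 14:15–15:00.
Ulrich ∩ Carlos ∩ Farrukh: 12:45–13:00, 14:45–15:00.
Ulrich ∩ Carlos ∩ Farrukh ∩ Noor: 12:45–13:00, 14:45–15:00.
Restricted to 12:00–16:00: 12:45–13:00, 14:45–15:00.
Total common minutes: 15 + 15 = 30.

30 minutes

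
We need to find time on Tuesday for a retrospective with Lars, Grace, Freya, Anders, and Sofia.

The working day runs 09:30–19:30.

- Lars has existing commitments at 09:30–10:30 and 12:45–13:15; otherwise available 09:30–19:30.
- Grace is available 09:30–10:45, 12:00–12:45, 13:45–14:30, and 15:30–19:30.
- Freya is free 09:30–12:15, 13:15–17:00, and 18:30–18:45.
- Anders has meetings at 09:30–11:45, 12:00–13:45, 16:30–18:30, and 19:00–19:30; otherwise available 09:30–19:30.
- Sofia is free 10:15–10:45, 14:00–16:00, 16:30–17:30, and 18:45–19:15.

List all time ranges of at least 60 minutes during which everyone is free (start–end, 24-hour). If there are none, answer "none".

Lars free within 09:30–19:30: 10:30–12:45, 13:15–19:30.
Anders free within 09:30–19:30: 11:45–12:00, 13:45–16:30, 18:30–19:00.
Lars ∩ Grace: 10:30–10:45, 12:00–12:45, 13:45–14:30, 15:30–19:30.
Lars ∩ Grace ∩ Freya: 10:30–10:45, 12:00–12:15, 13:45–14:30, 15:30–17:00, 18:30–18:45.
Lars ∩ Grace ∩ Freya ∩ Anders: 13:45–14:30, 15:30–16:30, 18:30–18:45.
Lars ∩ Grace ∩ Freya ∩ Anders ∩ Sofia: 14:00–14:30, 15:30–16:00.
Windows ≥ 60 min: (none).

none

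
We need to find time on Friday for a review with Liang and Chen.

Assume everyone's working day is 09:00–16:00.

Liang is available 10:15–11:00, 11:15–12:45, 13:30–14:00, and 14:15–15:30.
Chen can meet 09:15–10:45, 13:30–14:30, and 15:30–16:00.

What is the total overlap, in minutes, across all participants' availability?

75 minutes

Liang ∩ Chen: 10:15–10:45, 13:30–14:00, 14:15–14:30.
Total common minutes: 30 + 30 + 15 = 75.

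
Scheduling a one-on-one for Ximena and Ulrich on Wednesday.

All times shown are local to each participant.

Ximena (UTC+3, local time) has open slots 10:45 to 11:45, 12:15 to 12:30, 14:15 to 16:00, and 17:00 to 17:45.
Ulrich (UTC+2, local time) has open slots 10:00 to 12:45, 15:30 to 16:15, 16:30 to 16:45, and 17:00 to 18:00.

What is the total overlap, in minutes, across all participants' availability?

90 minutes

Ximena → UTC: 07:45–08:45, 09:15–09:30, 11:15–13:00, 14:00–14:45.
Ulrich → UTC: 08:00–10:45, 13:30–14:15, 14:30–14:45, 15:00–16:00.
Ximena ∩ Ulrich: 08:00–08:45, 09:15–09:30, 14:00–14:15, 14:30–14:45.
Total common minutes: 45 + 15 + 15 + 15 = 90.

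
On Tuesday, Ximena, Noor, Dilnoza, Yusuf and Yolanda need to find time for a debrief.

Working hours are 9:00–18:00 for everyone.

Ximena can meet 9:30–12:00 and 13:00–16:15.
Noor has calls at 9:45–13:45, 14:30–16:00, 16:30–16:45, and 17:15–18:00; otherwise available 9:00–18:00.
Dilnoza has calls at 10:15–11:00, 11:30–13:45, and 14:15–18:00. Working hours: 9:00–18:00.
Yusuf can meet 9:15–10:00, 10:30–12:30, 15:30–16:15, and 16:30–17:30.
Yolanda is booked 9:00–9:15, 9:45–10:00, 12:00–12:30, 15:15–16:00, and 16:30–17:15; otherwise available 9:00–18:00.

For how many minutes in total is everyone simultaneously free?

15 minutes

Noor free within 09:00–18:00: 09:00–09:45, 13:45–14:30, 16:00–16:30, 16:45–17:15.
Dilnoza free within 09:00–18:00: 09:00–10:15, 11:00–11:30, 13:45–14:15.
Yolanda free within 09:00–18:00: 09:15–09:45, 10:00–12:00, 12:30–15:15, 16:00–16:30, 17:15–18:00.
Ximena ∩ Noor: 09:30–09:45, 13:45–14:30, 16:00–16:15.
Ximena ∩ Noor ∩ Dilnoza: 09:30–09:45, 13:45–14:15.
Ximena ∩ Noor ∩ Dilnoza ∩ Yusuf: 09:30–09:45.
Ximena ∩ Noor ∩ Dilnoza ∩ Yusuf ∩ Yolanda: 09:30–09:45.
Total common minutes: 15.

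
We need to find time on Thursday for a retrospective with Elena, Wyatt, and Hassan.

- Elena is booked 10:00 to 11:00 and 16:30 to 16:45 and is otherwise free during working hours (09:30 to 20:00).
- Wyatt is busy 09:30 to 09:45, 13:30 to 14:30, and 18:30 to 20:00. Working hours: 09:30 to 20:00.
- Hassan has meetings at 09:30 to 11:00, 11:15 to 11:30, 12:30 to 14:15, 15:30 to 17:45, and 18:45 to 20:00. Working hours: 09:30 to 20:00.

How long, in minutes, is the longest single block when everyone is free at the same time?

60 minutes

Elena free within 09:30–20:00: 09:30–10:00, 11:00–16:30, 16:45–20:00.
Wyatt free within 09:30–20:00: 09:45–13:30, 14:30–18:30.
Hassan free within 09:30–20:00: 11:00–11:15, 11:30–12:30, 14:15–15:30, 17:45–18:45.
Elena ∩ Wyatt: 09:45–10:00, 11:00–13:30, 14:30–16:30, 16:45–18:30.
Elena ∩ Wyatt ∩ Hassan: 11:00–11:15, 11:30–12:30, 14:30–15:30, 17:45–18:30.
Common window lengths: 15, 60, 60, 45 min; longest is 60.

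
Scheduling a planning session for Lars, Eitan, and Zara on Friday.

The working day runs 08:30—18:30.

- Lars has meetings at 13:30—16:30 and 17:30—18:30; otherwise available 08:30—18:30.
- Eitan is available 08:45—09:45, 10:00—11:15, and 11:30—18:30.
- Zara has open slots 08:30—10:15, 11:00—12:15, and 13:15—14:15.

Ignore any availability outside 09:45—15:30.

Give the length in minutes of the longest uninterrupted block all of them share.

45 minutes

Lars free within 08:30–18:30: 08:30–13:30, 16:30–17:30.
Lars ∩ Eitan: 08:45–09:45, 10:00–11:15, 11:30–13:30, 16:30–17:30.
Lars ∩ Eitan ∩ Zara: 08:45–09:45, 10:00–10:15, 11:00–11:15, 11:30–12:15, 13:15–13:30.
Restricted to 09:45–15:30: 10:00–10:15, 11:00–11:15, 11:30–12:15, 13:15–13:30.
Common window lengths: 15, 15, 45, 15 min; longest is 45.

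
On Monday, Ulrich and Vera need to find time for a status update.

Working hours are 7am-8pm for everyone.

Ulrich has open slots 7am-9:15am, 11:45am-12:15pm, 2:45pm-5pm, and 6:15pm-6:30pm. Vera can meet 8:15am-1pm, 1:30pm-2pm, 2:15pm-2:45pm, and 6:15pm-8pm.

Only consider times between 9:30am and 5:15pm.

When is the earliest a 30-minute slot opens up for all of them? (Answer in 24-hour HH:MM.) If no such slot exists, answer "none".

Ulrich ∩ Vera: 08:15–09:15, 11:45–12:15, 18:15–18:30.
Restricted to 09:30–17:15: 11:45–12:15.
Windows ≥ 30 min: 11:45–12:15.
Earliest such window starts at 11:45.

11:45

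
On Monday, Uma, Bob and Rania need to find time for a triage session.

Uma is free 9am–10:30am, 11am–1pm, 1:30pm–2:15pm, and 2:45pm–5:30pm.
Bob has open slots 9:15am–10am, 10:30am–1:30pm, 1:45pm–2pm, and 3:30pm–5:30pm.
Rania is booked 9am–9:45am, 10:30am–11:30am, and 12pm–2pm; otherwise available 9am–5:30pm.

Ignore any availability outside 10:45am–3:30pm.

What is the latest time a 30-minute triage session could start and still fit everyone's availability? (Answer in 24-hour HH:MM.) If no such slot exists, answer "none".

Rania free within 09:00–17:30: 09:45–10:30, 11:30–12:00, 14:00–17:30.
Uma ∩ Bob: 09:15–10:00, 11:00–13:00, 13:45–14:00, 15:30–17:30.
Uma ∩ Bob ∩ Rania: 09:45–10:00, 11:30–12:00, 15:30–17:30.
Restricted to 10:45–15:30: 11:30–12:00.
Windows ≥ 30 min: 11:30–12:00.
Latest start in the last window 11:30–12:00 is 12:00 − 30 min = 11:30.

11:30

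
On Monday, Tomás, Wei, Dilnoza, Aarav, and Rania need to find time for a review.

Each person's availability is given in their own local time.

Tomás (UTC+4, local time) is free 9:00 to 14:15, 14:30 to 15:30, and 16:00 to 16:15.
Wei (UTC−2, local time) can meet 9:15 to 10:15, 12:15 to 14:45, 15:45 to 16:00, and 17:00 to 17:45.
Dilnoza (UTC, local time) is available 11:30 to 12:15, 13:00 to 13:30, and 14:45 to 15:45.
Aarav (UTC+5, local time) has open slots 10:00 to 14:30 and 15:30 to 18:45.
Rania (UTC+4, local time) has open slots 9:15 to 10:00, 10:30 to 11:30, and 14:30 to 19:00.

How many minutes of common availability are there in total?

15 minutes

Tomás → UTC: 05:00–10:15, 10:30–11:30, 12:00–12:15.
Wei → UTC: 11:15–12:15, 14:15–16:45, 17:45–18:00, 19:00–19:45.
Dilnoza → UTC: 11:30–12:15, 13:00–13:30, 14:45–15:45.
Aarav → UTC: 05:00–09:30, 10:30–13:45.
Rania → UTC: 05:15–06:00, 06:30–07:30, 10:30–15:00.
Tomás ∩ Wei: 11:15–11:30, 12:00–12:15.
Tomás ∩ Wei ∩ Dilnoza: 12:00–12:15.
Tomás ∩ Wei ∩ Dilnoza ∩ Aarav: 12:00–12:15.
Tomás ∩ Wei ∩ Dilnoza ∩ Aarav ∩ Rania: 12:00–12:15.
Total common minutes: 15.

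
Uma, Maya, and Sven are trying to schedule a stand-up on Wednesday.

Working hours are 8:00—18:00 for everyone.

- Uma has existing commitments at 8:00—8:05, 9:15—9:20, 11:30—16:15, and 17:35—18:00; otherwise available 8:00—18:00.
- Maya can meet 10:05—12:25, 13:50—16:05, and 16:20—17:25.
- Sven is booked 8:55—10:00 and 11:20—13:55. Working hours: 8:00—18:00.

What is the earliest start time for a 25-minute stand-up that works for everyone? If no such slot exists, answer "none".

Uma free within 08:00–18:00: 08:05–09:15, 09:20–11:30, 16:15–17:35.
Sven free within 08:00–18:00: 08:00–08:55, 10:00–11:20, 13:55–18:00.
Uma ∩ Maya: 10:05–11:30, 16:20–17:25.
Uma ∩ Maya ∩ Sven: 10:05–11:20, 16:20–17:25.
Windows ≥ 25 min: 10:05–11:20, 16:20–17:25.
Earliest such window starts at 10:05.

10:05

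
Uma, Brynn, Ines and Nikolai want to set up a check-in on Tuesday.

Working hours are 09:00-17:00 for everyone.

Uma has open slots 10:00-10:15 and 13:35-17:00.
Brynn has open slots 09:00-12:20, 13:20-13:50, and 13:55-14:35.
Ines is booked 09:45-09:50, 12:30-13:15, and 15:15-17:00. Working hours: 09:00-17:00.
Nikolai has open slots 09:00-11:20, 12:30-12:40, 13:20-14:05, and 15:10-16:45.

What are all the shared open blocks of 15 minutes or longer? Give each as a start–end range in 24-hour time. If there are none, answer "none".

Ines free within 09:00–17:00: 09:00–09:45, 09:50–12:30, 13:15–15:15.
Uma ∩ Brynn: 10:00–10:15, 13:35–13:50, 13:55–14:35.
Uma ∩ Brynn ∩ Ines: 10:00–10:15, 13:35–13:50, 13:55–14:35.
Uma ∩ Brynn ∩ Ines ∩ Nikolai: 10:00–10:15, 13:35–13:50, 13:55–14:05.
Windows ≥ 15 min: 10:00–10:15, 13:35–13:50.

10:00–10:15, 13:35–13:50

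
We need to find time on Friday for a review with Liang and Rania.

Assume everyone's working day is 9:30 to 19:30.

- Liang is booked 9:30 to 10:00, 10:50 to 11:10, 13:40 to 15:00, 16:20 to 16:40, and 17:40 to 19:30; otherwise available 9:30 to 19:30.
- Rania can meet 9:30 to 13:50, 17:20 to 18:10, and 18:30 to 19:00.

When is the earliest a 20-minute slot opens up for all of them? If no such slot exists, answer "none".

Liang free within 09:30–19:30: 10:00–10:50, 11:10–13:40, 15:00–16:20, 16:40–17:40.
Liang ∩ Rania: 10:00–10:50, 11:10–13:40, 17:20–17:40.
Windows ≥ 20 min: 10:00–10:50, 11:10–13:40, 17:20–17:40.
Earliest such window starts at 10:00.

10:00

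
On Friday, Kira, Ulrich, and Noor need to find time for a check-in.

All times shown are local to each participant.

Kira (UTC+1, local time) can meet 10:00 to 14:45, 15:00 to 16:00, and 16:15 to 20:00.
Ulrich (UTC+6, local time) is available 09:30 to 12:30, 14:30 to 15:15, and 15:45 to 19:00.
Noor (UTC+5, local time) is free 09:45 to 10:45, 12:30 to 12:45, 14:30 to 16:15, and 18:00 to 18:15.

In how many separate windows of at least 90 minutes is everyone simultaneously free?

1

Kira → UTC: 09:00–13:45, 14:00–15:00, 15:15–19:00.
Ulrich → UTC: 03:30–06:30, 08:30–09:15, 09:45–13:00.
Noor → UTC: 04:45–05:45, 07:30–07:45, 09:30–11:15, 13:00–13:15.
Kira ∩ Ulrich: 09:00–09:15, 09:45–13:00.
Kira ∩ Ulrich ∩ Noor: 09:45–11:15.
Windows ≥ 90 min: 09:45–11:15.
That's 1 window.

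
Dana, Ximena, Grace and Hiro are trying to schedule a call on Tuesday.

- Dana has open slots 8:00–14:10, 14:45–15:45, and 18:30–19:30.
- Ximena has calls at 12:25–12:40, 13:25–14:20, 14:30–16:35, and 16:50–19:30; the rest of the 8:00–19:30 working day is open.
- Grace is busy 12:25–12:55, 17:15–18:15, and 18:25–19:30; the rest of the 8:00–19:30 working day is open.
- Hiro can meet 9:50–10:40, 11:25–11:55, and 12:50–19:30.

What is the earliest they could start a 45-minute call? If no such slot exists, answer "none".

Ximena free within 08:00–19:30: 08:00–12:25, 12:40–13:25, 14:20–14:30, 16:35–16:50.
Grace free within 08:00–19:30: 08:00–12:25, 12:55–17:15, 18:15–18:25.
Dana ∩ Ximena: 08:00–12:25, 12:40–13:25.
Dana ∩ Ximena ∩ Grace: 08:00–12:25, 12:55–13:25.
Dana ∩ Ximena ∩ Grace ∩ Hiro: 09:50–10:40, 11:25–11:55, 12:55–13:25.
Windows ≥ 45 min: 09:50–10:40.
Earliest such window starts at 09:50.

09:50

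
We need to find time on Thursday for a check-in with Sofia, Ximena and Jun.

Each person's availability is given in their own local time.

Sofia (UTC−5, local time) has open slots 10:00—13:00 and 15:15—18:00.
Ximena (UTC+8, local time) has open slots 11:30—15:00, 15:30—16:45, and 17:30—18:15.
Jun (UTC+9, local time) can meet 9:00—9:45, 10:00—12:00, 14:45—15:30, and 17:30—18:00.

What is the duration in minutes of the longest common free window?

0 minutes

Sofia → UTC: 15:00–18:00, 20:15–23:00.
Ximena → UTC: 03:30–07:00, 07:30–08:45, 09:30–10:15.
Jun → UTC: 00:00–00:45, 01:00–03:00, 05:45–06:30, 08:30–09:00.
Sofia ∩ Ximena: (none).
Sofia ∩ Ximena ∩ Jun: (none).
No common window.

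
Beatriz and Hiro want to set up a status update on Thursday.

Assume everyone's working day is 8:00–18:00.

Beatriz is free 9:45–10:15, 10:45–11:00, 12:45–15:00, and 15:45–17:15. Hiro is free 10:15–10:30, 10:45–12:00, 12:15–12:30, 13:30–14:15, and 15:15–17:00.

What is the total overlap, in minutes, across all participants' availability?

Beatriz ∩ Hiro: 10:45–11:00, 13:30–14:15, 15:45–17:00.
Total common minutes: 15 + 45 + 75 = 135.

135 minutes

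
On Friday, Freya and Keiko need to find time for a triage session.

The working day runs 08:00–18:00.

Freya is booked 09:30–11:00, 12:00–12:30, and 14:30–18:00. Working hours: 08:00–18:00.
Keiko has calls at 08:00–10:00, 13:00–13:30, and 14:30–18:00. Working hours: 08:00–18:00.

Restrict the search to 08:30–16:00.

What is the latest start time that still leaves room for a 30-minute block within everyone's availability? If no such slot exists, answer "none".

Freya free within 08:00–18:00: 08:00–09:30, 11:00–12:00, 12:30–14:30.
Keiko free within 08:00–18:00: 10:00–13:00, 13:30–14:30.
Freya ∩ Keiko: 11:00–12:00, 12:30–13:00, 13:30–14:30.
Restricted to 08:30–16:00: 11:00–12:00, 12:30–13:00, 13:30–14:30.
Windows ≥ 30 min: 11:00–12:00, 12:30–13:00, 13:30–14:30.
Latest start in the last window 13:30–14:30 is 14:30 − 30 min = 14:00.

14:00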